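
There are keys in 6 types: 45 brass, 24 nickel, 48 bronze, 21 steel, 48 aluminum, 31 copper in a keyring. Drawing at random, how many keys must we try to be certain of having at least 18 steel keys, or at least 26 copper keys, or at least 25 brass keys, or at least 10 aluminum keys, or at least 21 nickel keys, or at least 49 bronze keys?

The worst case stops just short of every target: 24 brass, 20 nickel, 48 bronze, 17 steel, 9 aluminum, 25 copper — 24 + 20 + 48 + 17 + 9 + 25 = 143 keys.
One more key must push some type to its target, so 143 + 1 = 144.

144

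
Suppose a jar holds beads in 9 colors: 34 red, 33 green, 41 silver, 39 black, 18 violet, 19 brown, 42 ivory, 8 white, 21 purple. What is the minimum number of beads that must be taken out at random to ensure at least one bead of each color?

248

The hardest color to obtain is white: we could draw every other bead first — 255 − 8 = 247 beads — without a single white one.
The next draw must be white, so 247 + 1 = 248.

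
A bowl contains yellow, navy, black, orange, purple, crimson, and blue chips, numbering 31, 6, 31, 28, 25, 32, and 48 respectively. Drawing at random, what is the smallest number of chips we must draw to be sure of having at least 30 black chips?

To avoid black chips as long as possible, exhaust the other 6 colors first.
The worst case draws every non-black chip first: 31 + 6 + 28 + 25 + 32 + 48 = 170.
The next 30 draws are then forced to be black, giving 170 + 30 = 200.

200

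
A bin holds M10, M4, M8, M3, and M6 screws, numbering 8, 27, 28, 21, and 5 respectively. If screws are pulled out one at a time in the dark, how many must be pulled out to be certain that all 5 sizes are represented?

85

The hardest size to obtain is M6: we could draw every other screw first — 89 − 5 = 84 screws — without a single M6 one.
The next draw must be M6, so 84 + 1 = 85.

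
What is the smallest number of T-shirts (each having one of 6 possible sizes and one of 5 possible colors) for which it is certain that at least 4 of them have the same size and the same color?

91

There are 6 × 5 = 30 (size, color) combinations acting as pigeonholes.
With 30 × 3 = 90 T-shirts we could place exactly 3 in each, with no (size, color) pair reaching 4.
One more forces some (size, color) pair to hold 4, so 90 + 1 = 91.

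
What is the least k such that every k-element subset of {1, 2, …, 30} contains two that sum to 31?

16

Partition {1, …, 30} into 15 pairs: {1,30}, {2,29}, …, {15,16}.
Choosing 15 integers — say the integers 1 through 15 — takes one from each pair and avoids the property.
Choosing 16 forces two into the same pair by pigeonhole, and those sum to 31. So 16.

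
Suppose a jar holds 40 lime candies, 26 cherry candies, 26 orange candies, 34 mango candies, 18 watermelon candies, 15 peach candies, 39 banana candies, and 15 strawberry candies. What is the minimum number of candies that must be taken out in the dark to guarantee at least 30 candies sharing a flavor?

In the worst case we take at most 29 of each flavor, but all 26 cherry, all 26 orange, all 18 watermelon, all 15 peach, and all 15 strawberry (fewer than 29), giving 29 + 26 + 26 + 29 + 18 + 15 + 29 + 15 = 187.
One more candy then forces some flavor to 30, so 187 + 1 = 188.

188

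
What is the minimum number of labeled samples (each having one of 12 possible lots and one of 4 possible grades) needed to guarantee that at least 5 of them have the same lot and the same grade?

193

There are 12 × 4 = 48 (lot, grade) combinations acting as pigeonholes.
With 48 × 4 = 192 labeled samples we could place exactly 4 in each, with no (lot, grade) pair reaching 5.
One more forces some (lot, grade) pair to hold 5, so 192 + 1 = 193.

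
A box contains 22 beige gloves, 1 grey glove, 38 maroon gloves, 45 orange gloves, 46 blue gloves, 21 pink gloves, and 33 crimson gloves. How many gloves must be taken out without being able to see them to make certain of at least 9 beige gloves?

The worst case draws every non-beige glove first: 1 + 38 + 45 + 46 + 21 + 33 = 184.
The next 9 draws are then forced to be beige, giving 184 + 9 = 193.

193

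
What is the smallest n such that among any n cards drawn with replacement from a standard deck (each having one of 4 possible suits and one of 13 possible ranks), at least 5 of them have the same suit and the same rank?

There are 4 × 13 = 52 (suit, rank) combinations acting as pigeonholes.
With 52 × 4 = 208 cards drawn with replacement from a standard deck we could place exactly 4 in each, with no (suit, rank) pair reaching 5.
One more forces some (suit, rank) pair to hold 5, so 208 + 1 = 209.

209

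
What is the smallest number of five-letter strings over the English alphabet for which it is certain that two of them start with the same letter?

27

There are 26 possible first letters acting as pigeonholes.
With 26 five-letter strings over the English alphabet we could place one in each, avoiding any repeat.
One more forces some class to hold 2, so 26 + 1 = 27.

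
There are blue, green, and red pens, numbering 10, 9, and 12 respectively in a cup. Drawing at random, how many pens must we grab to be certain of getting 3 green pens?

The worst case draws every non-green pen first: 10 + 12 = 22.
The next 3 draws are then forced to be green, giving 22 + 3 = 25.

25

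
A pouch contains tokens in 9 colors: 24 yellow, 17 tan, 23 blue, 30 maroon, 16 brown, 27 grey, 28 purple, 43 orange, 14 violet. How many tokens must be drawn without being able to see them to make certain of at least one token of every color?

The hardest color to obtain is violet: we could draw every other token first — 222 − 14 = 208 tokens — without a single violet one.
The next draw must be violet, so 208 + 1 = 209.

209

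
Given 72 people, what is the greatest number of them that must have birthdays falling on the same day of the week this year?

The 72 people fall into 7 days of the week.
If each of the 7 days of the week held at most 10, the total would be at most 7 × 10 = 70 < 72, a contradiction.
So at least one holds ⌈72/7⌉ = 11.

11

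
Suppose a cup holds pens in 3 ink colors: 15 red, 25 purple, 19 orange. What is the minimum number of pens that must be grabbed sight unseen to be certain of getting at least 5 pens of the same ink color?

The worst case takes 4 pens of each ink color without reaching 5 of any: 3 × 4 = 12.
The next pen must bring some ink color to 5, so 12 + 1 = 13.

13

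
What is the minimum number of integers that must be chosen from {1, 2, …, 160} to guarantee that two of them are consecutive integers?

81

Partition {1, …, 160} into 80 pairs: {1,2}, {3,4}, …, {159,160}.
Choosing 80 integers — say the 80 even numbers 2, 4, …, 160 — takes one from each pair and avoids the property.
Choosing 81 forces two into the same pair by pigeonhole, and those are consecutive. So 81.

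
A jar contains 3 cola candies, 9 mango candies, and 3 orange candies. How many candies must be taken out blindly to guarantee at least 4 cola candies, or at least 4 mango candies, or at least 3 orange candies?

9

The worst case stops just short of every target: 3 cola, 3 mango, 2 orange — 3 + 3 + 2 = 8 candies.
One more candy must push some flavor to its target, so 8 + 1 = 9.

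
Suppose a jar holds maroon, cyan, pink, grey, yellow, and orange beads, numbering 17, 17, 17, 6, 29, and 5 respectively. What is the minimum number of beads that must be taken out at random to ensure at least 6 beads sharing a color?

31

Treat the 6 colors as pigeonholes.
The worst case takes 5 beads of each color without reaching 6 of any: 6 × 5 = 30.
The next bead must bring some color to 6, so 30 + 1 = 31.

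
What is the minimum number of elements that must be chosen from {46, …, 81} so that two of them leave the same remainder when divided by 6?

Use the pigeonhole principle on residue classes: group the integers by remainder mod 6; there are 6 residue classes, each nonempty in this range.
Choosing one from each class (6 integers) avoids any shared remainder.
One more choice must repeat a class, so two differ by a multiple of 6. Hence 6 + 1 = 7.

7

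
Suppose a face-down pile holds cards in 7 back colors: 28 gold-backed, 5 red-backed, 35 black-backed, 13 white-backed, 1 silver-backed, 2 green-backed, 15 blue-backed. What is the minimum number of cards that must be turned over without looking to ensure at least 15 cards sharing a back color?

64

In the worst case we take at most 14 of each back color, but all 5 red-backed, all 13 white-backed, all 1 silver-backed, and all 2 green-backed (fewer than 14), giving 14 + 5 + 14 + 13 + 1 + 2 + 14 = 63.
One more card then forces some back color to 15, so 63 + 1 = 64.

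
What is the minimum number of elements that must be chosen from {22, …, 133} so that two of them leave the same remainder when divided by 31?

Group the integers by remainder mod 31; there are 31 residue classes, each nonempty in this range.
Choosing one from each class (31 integers) avoids any shared remainder.
One more choice must repeat a class, so two differ by a multiple of 31. Hence 31 + 1 = 32.

32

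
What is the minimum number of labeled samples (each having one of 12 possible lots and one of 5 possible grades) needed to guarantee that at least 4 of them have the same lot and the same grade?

There are 12 × 5 = 60 (lot, grade) combinations acting as pigeonholes.
With 60 × 3 = 180 labeled samples we could place exactly 3 in each, with no (lot, grade) pair reaching 4.
One more forces some (lot, grade) pair to hold 4, so 180 + 1 = 181.

181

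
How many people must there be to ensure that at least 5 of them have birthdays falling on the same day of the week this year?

There are 7 days of the week acting as pigeonholes.
With 7 × 4 = 28 people we could place exactly 4 in each, with no class reaching 5.
One more forces some class to hold 5, so 28 + 1 = 29.

29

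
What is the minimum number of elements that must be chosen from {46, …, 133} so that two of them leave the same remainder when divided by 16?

Group the integers by remainder mod 16; there are 16 residue classes, each nonempty in this range.
Choosing one from each class (16 integers) avoids any shared remainder.
One more choice must repeat a class, so two differ by a multiple of 16. Hence 16 + 1 = 17.

17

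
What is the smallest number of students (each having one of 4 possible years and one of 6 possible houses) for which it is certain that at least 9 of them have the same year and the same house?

There are 4 × 6 = 24 (year, house) combinations acting as pigeonholes.
With 24 × 8 = 192 students we could place exactly 8 in each, with no (year, house) pair reaching 9.
One more forces some (year, house) pair to hold 9, so 192 + 1 = 193.

193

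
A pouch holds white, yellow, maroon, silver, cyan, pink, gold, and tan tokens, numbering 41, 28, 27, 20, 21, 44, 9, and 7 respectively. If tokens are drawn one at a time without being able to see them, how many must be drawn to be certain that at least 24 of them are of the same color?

150

Treat the 8 colors as pigeonholes.
In the worst case we take at most 23 of each color, but all 20 silver, all 21 cyan, all 9 gold, and all 7 tan (fewer than 23), giving 23 + 23 + 23 + 20 + 21 + 23 + 9 + 7 = 149.
One more token then forces some color to 24, so 149 + 1 = 150.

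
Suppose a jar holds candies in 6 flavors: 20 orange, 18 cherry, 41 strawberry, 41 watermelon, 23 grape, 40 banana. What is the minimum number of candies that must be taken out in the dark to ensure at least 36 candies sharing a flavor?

Treat the 6 flavors as pigeonholes.
In the worst case we take at most 35 of each flavor, but all 20 orange, all 18 cherry, and all 23 grape (fewer than 35), giving 20 + 18 + 35 + 35 + 23 + 35 = 166.
One more candy then forces some flavor to 36, so 166 + 1 = 167.

167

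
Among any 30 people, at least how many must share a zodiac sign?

3

There are 12 zodiac signs, which serve as the pigeonholes.
If each of the 12 zodiac signs held at most 2, the total would be at most 12 × 2 = 24 < 30, a contradiction.
So at least one holds ⌈30/12⌉ = 3.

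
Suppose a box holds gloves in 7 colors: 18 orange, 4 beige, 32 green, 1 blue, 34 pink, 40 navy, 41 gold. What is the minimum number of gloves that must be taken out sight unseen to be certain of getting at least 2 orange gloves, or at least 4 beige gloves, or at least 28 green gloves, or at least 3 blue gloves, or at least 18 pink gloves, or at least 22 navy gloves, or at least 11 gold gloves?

Each of the 7 colors has its own threshold; avoid all of them simultaneously.
The worst case stops just short of every target: 1 orange, 3 beige, 27 green, all 1 blue, 17 pink, 21 navy, 10 gold — 1 + 3 + 27 + 1 + 17 + 21 + 10 = 80 gloves.
One more glove must push some color to its target, so 80 + 1 = 81.

81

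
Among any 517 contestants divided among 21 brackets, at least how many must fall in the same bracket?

If each of the 21 brackets held at most 24, the total would be at most 21 × 24 = 504 < 517, a contradiction.
So at least one holds ⌈517/21⌉ = 25.

25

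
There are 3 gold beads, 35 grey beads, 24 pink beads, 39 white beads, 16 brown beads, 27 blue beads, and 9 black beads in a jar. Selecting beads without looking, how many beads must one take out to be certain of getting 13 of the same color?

In the worst case we take at most 12 of each color, but all 3 gold and all 9 black (fewer than 12), giving 3 + 12 + 12 + 12 + 12 + 12 + 9 = 72.
One more bead then forces some color to 13, so 72 + 1 = 73.

73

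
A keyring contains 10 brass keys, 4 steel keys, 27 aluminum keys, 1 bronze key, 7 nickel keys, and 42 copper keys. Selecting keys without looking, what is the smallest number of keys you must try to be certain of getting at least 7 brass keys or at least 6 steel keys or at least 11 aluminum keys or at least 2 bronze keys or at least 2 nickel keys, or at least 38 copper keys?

60

The worst case stops just short of every target: 6 brass, all 4 steel, 10 aluminum, 1 bronze, 1 nickel, 37 copper — 6 + 4 + 10 + 1 + 1 + 37 = 59 keys.
One more key must push some type to its target, so 59 + 1 = 60.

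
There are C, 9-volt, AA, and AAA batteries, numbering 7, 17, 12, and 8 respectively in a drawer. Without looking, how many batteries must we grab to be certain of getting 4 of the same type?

13

Treat the 4 types as pigeonholes.
The worst case takes 3 batteries of each type without reaching 4 of any: 4 × 3 = 12.
The next battery must bring some type to 4, so 12 + 1 = 13.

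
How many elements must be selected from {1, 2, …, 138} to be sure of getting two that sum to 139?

70

Partition {1, …, 138} into 69 pairs: {1,138}, {2,137}, …, {69,70}.
Choosing 69 integers — say the integers 1 through 69 — takes one from each pair and avoids the property.
Choosing 70 forces two into the same pair by pigeonhole, and those sum to 139. So 70.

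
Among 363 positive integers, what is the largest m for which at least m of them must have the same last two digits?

There are 100 possible two-digit endings, which serve as the pigeonholes.
If each of the 100 possible two-digit endings held at most 3, the total would be at most 100 × 3 = 300 < 363, a contradiction.
So at least one holds ⌈363/100⌉ = 4.

4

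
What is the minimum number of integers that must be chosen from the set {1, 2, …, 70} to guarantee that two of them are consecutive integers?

Partition {1, …, 70} into 35 pairs: {1,2}, {3,4}, …, {69,70}.
Choosing 35 integers — say the 35 even numbers 2, 4, …, 70 — takes one from each pair and avoids the property.
Choosing 36 forces two into the same pair by pigeonhole, and those are consecutive. So 36.

36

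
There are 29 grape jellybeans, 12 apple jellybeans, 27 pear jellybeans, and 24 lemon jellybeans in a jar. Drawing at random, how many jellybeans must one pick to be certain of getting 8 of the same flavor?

29

The worst case takes 7 jellybeans of each flavor without reaching 8 of any: 4 × 7 = 28.
The next jellybean must bring some flavor to 8, so 28 + 1 = 29.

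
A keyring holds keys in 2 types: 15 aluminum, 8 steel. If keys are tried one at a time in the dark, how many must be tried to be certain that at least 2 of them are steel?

17

The worst case draws every non-steel key first: 15.
The next 2 draws are then forced to be steel, giving 15 + 2 = 17.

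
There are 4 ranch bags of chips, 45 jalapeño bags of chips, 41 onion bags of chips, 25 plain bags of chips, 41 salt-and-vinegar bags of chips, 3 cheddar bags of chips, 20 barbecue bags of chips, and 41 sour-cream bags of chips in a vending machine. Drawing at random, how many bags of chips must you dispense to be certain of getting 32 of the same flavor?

177

Treat the 8 flavors as pigeonholes.
In the worst case we take at most 31 of each flavor, but all 4 ranch, all 25 plain, all 3 cheddar, and all 20 barbecue (fewer than 31), giving 4 + 31 + 31 + 25 + 31 + 3 + 20 + 31 = 176.
One more bag of chips then forces some flavor to 32, so 176 + 1 = 177.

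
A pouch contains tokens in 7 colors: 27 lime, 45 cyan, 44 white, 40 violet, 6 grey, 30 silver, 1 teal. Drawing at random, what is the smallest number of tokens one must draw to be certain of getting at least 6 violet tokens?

To avoid violet tokens as long as possible, exhaust the other 6 colors first.
The worst case draws every non-violet token first: 27 + 45 + 44 + 6 + 30 + 1 = 153.
The next 6 draws are then forced to be violet, giving 153 + 6 = 159.

159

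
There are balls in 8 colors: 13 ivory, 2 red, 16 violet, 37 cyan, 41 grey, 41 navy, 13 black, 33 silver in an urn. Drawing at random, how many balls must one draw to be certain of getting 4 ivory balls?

187

The worst case draws every non-ivory ball first: 2 + 16 + 37 + 41 + 41 + 13 + 33 = 183.
The next 4 draws are then forced to be ivory, giving 183 + 4 = 187.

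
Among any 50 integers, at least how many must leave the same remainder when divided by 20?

3

If each of the 20 residue classes modulo 20 held at most 2, the total would be at most 20 × 2 = 40 < 50, a contradiction.
So at least one holds ⌈50/20⌉ = 3.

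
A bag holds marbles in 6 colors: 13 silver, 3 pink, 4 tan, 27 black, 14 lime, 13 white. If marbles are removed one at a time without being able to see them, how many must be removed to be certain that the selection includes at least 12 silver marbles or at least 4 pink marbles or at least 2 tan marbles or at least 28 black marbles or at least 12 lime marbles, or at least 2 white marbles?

The worst case stops just short of every target: 11 silver, 3 pink, 1 tan, 27 black, 11 lime, 1 white — 11 + 3 + 1 + 27 + 11 + 1 = 54 marbles.
One more marble must push some color to its target, so 54 + 1 = 55.

55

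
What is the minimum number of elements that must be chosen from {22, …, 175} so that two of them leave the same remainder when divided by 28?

29

Group the integers by remainder mod 28; there are 28 residue classes, each nonempty in this range.
Choosing one from each class (28 integers) avoids any shared remainder.
One more choice must repeat a class, so two differ by a multiple of 28. Hence 28 + 1 = 29.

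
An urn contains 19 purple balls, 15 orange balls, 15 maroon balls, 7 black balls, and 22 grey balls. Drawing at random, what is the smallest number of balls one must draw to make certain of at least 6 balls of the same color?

26

The worst case takes 5 balls of each color without reaching 6 of any: 5 × 5 = 25.
The next ball must bring some color to 6, so 25 + 1 = 26.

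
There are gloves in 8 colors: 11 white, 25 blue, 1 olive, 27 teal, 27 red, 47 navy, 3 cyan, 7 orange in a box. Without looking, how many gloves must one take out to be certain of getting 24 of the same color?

In the worst case we take at most 23 of each color, but all 11 white, all 1 olive, all 3 cyan, and all 7 orange (fewer than 23), giving 11 + 23 + 1 + 23 + 23 + 23 + 3 + 7 = 114.
One more glove then forces some color to 24, so 114 + 1 = 115.

115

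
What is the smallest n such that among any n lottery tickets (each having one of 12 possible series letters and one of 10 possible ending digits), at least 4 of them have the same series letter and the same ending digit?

361

There are 12 × 10 = 120 (series letter, ending digit) combinations acting as pigeonholes.
With 120 × 3 = 360 lottery tickets we could place exactly 3 in each, with no (series letter, ending digit) pair reaching 4.
One more forces some (series letter, ending digit) pair to hold 4, so 360 + 1 = 361.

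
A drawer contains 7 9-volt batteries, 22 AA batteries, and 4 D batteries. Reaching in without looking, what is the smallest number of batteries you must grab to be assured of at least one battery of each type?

30

The hardest type to obtain is D: we could draw every other battery first — 33 − 4 = 29 batteries — without a single D one.
The next draw must be D, so 29 + 1 = 30.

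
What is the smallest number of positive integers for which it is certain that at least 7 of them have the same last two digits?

There are 100 possible two-digit endings acting as pigeonholes.
With 100 × 6 = 600 positive integers we could place exactly 6 in each, with no class reaching 7.
One more forces some class to hold 7, so 600 + 1 = 601.

601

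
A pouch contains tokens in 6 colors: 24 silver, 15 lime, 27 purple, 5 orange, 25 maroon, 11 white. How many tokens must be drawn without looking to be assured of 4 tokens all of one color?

19

The worst case takes 3 tokens of each color without reaching 4 of any: 6 × 3 = 18.
The next token must bring some color to 4, so 18 + 1 = 19.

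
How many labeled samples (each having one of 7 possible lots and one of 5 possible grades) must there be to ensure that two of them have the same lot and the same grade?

36

There are 7 × 5 = 35 (lot, grade) combinations acting as pigeonholes.
With 35 labeled samples we could place one in each, avoiding any repeat.
One more forces some (lot, grade) pair to hold 2, so 35 + 1 = 36.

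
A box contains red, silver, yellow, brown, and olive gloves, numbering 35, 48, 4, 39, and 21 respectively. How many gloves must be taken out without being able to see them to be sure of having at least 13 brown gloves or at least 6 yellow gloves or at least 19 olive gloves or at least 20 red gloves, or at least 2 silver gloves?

55

Each of the 5 colors has its own threshold; avoid all of them simultaneously.
The worst case stops just short of every target: 19 red, 1 silver, all 4 yellow, 12 brown, 18 olive — 19 + 1 + 4 + 12 + 18 = 54 gloves.
One more glove must push some color to its target, so 54 + 1 = 55.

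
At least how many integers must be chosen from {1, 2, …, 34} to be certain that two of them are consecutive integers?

Partition {1, …, 34} into 17 pairs: {1,2}, {3,4}, …, {33,34}.
Choosing 17 integers — say the 17 even numbers 2, 4, …, 34 — takes one from each pair and avoids the property.
Choosing 18 forces two into the same pair by pigeonhole, and those are consecutive. So 18.

18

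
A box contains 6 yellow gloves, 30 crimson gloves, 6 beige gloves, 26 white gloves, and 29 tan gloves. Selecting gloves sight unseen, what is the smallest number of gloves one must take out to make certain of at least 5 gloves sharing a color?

21

The worst case takes 4 gloves of each color without reaching 5 of any: 5 × 4 = 20.
The next glove must bring some color to 5, so 20 + 1 = 21.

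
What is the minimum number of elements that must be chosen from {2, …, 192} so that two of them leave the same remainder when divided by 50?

Use the pigeonhole principle on residue classes: group the integers by remainder mod 50; there are 50 residue classes, each nonempty in this range.
Choosing one from each class (50 integers) avoids any shared remainder.
One more choice must repeat a class, so two differ by a multiple of 50. Hence 50 + 1 = 51.

51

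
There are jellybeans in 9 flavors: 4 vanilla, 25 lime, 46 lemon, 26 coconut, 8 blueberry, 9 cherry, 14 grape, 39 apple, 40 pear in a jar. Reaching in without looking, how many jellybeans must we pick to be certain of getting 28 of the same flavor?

168

Treat the 9 flavors as pigeonholes.
In the worst case we take at most 27 of each flavor, but all 4 vanilla, all 25 lime, all 26 coconut, all 8 blueberry, all 9 cherry, and all 14 grape (fewer than 27), giving 4 + 25 + 27 + 26 + 8 + 9 + 14 + 27 + 27 = 167.
One more jellybean then forces some flavor to 28, so 167 + 1 = 168.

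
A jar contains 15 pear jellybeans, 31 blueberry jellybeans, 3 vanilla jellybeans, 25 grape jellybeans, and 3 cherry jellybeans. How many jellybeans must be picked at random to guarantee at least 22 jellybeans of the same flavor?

Treat the 5 flavors as pigeonholes.
In the worst case we take at most 21 of each flavor, but all 15 pear, all 3 vanilla, and all 3 cherry (fewer than 21), giving 15 + 21 + 3 + 21 + 3 = 63.
One more jellybean then forces some flavor to 22, so 63 + 1 = 64.

64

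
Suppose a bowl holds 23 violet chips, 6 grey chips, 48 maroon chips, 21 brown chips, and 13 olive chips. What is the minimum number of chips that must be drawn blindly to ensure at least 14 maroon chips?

77

The worst case draws every non-maroon chip first: 23 + 6 + 21 + 13 = 63.
The next 14 draws are then forced to be maroon, giving 63 + 14 = 77.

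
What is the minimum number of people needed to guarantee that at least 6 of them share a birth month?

There are 12 months of the year acting as pigeonholes.
With 12 × 5 = 60 people we could place exactly 5 in each, with no class reaching 6.
One more forces some class to hold 6, so 60 + 1 = 61.

61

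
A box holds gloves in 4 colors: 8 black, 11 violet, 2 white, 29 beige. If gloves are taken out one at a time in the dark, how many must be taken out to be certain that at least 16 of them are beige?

37

To avoid beige gloves as long as possible, exhaust the other 3 colors first.
The worst case draws every non-beige glove first: 8 + 11 + 2 = 21.
The next 16 draws are then forced to be beige, giving 21 + 16 = 37.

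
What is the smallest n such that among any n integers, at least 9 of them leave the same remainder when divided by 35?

281

There are 35 residue classes modulo 35 acting as pigeonholes.
With 35 × 8 = 280 integers we could place exactly 8 in each, with no class reaching 9.
One more forces some class to hold 9, so 280 + 1 = 281.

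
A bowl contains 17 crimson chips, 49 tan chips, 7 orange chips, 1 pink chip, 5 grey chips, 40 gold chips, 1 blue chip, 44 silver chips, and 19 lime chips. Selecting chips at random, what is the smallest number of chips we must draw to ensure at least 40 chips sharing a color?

168

In the worst case we take at most 39 of each color, but all 17 crimson, all 7 orange, all 1 pink, all 5 grey, all 1 blue, and all 19 lime (fewer than 39), giving 17 + 39 + 7 + 1 + 5 + 39 + 1 + 39 + 19 = 167.
One more chip then forces some color to 40, so 167 + 1 = 168.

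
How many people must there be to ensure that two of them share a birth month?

13

There are 12 months of the year acting as pigeonholes.
With 12 people we could place one in each, avoiding any repeat.
One more forces some class to hold 2, so 12 + 1 = 13.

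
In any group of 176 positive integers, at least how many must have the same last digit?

18

The 176 positive integers fall into 10 possible last digits.
If each of the 10 possible last digits held at most 17, the total would be at most 10 × 17 = 170 < 176, a contradiction.
So at least one holds ⌈176/10⌉ = 18.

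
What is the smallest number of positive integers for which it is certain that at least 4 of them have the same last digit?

31

There are 10 possible last digits acting as pigeonholes.
With 10 × 3 = 30 positive integers we could place exactly 3 in each, with no class reaching 4.
One more forces some class to hold 4, so 30 + 1 = 31.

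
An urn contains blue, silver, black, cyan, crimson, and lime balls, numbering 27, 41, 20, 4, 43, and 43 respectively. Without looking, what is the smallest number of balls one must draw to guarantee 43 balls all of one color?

177

In the worst case we take at most 42 of each color, but all 27 blue, all 41 silver, all 20 black, and all 4 cyan (fewer than 42), giving 27 + 41 + 20 + 4 + 42 + 42 = 176.
One more ball then forces some color to 43, so 176 + 1 = 177.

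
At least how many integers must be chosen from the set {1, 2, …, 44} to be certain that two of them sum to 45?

Partition {1, …, 44} into 22 pairs: {1,44}, {2,43}, …, {22,23}.
Choosing 22 integers — say the integers 1 through 22 — takes one from each pair and avoids the property.
Choosing 23 forces two into the same pair by pigeonhole, and those sum to 45. So 23.

23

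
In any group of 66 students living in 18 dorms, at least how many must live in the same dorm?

If each of the 18 dorms held at most 3, the total would be at most 18 × 3 = 54 < 66, a contradiction.
So at least one holds ⌈66/18⌉ = 4.

4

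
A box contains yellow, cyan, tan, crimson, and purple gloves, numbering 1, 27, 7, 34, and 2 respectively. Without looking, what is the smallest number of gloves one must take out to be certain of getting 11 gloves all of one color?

31

Treat the 5 colors as pigeonholes.
In the worst case we take at most 10 of each color, but all 1 yellow, all 7 tan, and all 2 purple (fewer than 10), giving 1 + 10 + 7 + 10 + 2 = 30.
One more glove then forces some color to 11, so 30 + 1 = 31.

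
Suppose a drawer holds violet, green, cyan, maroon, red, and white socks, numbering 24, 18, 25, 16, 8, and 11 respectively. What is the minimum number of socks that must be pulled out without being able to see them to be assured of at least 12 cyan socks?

To avoid cyan socks as long as possible, exhaust the other 5 colors first.
The worst case draws every non-cyan sock first: 24 + 18 + 16 + 8 + 11 = 77.
The next 12 draws are then forced to be cyan, giving 77 + 12 = 89.

89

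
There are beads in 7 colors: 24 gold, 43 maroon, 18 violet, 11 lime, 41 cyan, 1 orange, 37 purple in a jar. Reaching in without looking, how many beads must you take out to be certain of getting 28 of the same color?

136

In the worst case we take at most 27 of each color, but all 24 gold, all 18 violet, all 11 lime, and all 1 orange (fewer than 27), giving 24 + 27 + 18 + 11 + 27 + 1 + 27 = 135.
One more bead then forces some color to 28, so 135 + 1 = 136.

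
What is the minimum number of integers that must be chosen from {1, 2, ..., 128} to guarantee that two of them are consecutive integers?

65

Partition {1, …, 128} into 64 pairs: {1,2}, {3,4}, …, {127,128}.
Choosing 64 integers — say the 64 even numbers 2, 4, …, 128 — takes one from each pair and avoids the property.
Choosing 65 forces two into the same pair by pigeonhole, and those are consecutive. So 65.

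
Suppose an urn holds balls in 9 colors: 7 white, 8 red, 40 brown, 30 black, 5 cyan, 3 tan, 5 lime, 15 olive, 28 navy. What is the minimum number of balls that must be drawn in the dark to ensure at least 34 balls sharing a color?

135

Treat the 9 colors as pigeonholes.
In the worst case we take at most 33 of each color, but all 7 white, all 8 red, all 30 black, all 5 cyan, all 3 tan, all 5 lime, all 15 olive, and all 28 navy (fewer than 33), giving 7 + 8 + 33 + 30 + 5 + 3 + 5 + 15 + 28 = 134.
One more ball then forces some color to 34, so 134 + 1 = 135.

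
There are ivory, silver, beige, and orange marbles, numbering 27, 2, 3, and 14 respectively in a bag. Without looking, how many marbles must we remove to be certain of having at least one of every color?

45

The hardest color to obtain is silver: we could draw every other marble first — 46 − 2 = 44 marbles — without a single silver one.
The next draw must be silver, so 44 + 1 = 45.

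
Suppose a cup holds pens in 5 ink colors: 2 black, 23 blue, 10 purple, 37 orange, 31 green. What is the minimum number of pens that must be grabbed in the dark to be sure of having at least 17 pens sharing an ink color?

In the worst case we take at most 16 of each ink color, but all 2 black and all 10 purple (fewer than 16), giving 2 + 16 + 10 + 16 + 16 = 60.
One more pen then forces some ink color to 17, so 60 + 1 = 61.

61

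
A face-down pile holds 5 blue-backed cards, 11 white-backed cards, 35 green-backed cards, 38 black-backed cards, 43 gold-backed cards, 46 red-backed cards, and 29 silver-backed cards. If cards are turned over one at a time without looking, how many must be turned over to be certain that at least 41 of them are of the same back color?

199

Treat the 7 back colors as pigeonholes.
In the worst case we take at most 40 of each back color, but all 5 blue-backed, all 11 white-backed, all 35 green-backed, all 38 black-backed, and all 29 silver-backed (fewer than 40), giving 5 + 11 + 35 + 38 + 40 + 40 + 29 = 198.
One more card then forces some back color to 41, so 198 + 1 = 199.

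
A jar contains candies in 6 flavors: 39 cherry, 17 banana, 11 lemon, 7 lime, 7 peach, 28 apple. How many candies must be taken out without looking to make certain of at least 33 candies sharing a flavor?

Treat the 6 flavors as pigeonholes.
In the worst case we take at most 32 of each flavor, but all 17 banana, all 11 lemon, all 7 lime, all 7 peach, and all 28 apple (fewer than 32), giving 32 + 17 + 11 + 7 + 7 + 28 = 102.
One more candy then forces some flavor to 33, so 102 + 1 = 103.

103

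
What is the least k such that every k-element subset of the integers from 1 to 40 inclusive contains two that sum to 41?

Partition {1, …, 40} into 20 pairs: {1,40}, {2,39}, …, {20,21}.
Choosing 20 integers — say the integers 1 through 20 — takes one from each pair and avoids the property.
Choosing 21 forces two into the same pair by pigeonhole, and those sum to 41. So 21.

21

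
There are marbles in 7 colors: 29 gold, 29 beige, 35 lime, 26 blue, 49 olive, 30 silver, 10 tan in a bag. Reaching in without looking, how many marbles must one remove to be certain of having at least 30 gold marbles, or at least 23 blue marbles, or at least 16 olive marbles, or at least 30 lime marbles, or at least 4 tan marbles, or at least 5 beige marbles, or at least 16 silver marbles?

118

The worst case stops just short of every target: 29 gold, 4 beige, 29 lime, 22 blue, 15 olive, 15 silver, 3 tan — 29 + 4 + 29 + 22 + 15 + 15 + 3 = 117 marbles.
One more marble must push some color to its target, so 117 + 1 = 118.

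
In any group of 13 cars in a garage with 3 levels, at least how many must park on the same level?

The 13 cars fall into 3 levels.
If each of the 3 levels held at most 4, the total would be at most 3 × 4 = 12 < 13, a contradiction.
So at least one holds ⌈13/3⌉ = 5.

5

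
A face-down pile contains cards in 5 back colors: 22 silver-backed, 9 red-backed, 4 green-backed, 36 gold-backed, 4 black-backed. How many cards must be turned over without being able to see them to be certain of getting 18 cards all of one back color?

52

Treat the 5 back colors as pigeonholes.
In the worst case we take at most 17 of each back color, but all 9 red-backed, all 4 green-backed, and all 4 black-backed (fewer than 17), giving 17 + 9 + 4 + 17 + 4 = 51.
One more card then forces some back color to 18, so 51 + 1 = 52.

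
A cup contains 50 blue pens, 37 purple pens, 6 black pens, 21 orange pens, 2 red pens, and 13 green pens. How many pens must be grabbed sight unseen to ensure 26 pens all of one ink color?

93

Treat the 6 ink colors as pigeonholes.
In the worst case we take at most 25 of each ink color, but all 6 black, all 21 orange, all 2 red, and all 13 green (fewer than 25), giving 25 + 25 + 6 + 21 + 2 + 13 = 92.
One more pen then forces some ink color to 26, so 92 + 1 = 93.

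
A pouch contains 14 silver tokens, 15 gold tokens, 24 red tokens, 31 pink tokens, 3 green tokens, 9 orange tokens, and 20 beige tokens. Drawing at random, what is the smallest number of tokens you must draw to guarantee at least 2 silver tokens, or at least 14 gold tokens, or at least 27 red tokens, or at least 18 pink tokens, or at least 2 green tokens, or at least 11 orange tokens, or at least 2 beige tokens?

67

The worst case stops just short of every target: 1 silver, 13 gold, all 24 red, 17 pink, 1 green, all 9 orange, 1 beige — 1 + 13 + 24 + 17 + 1 + 9 + 1 = 66 tokens.
One more token must push some color to its target, so 66 + 1 = 67.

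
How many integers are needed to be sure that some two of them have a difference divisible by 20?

21

Two integers differ by a multiple of 20 exactly when they share a remainder mod 20.
There are 20 residue classes mod 20, so 20 integers can all lie in distinct classes.
One more integer must repeat a residue, giving a difference divisible by 20. So n = 20 + 1 = 21.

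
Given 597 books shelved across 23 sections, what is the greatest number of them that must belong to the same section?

26

If each of the 23 sections held at most 25, the total would be at most 23 × 25 = 575 < 597, a contradiction.
So at least one holds ⌈597/23⌉ = 26.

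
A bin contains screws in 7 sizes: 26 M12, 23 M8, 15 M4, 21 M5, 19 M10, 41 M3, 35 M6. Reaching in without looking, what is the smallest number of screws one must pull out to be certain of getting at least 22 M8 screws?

The worst case draws every non-M8 screw first: 26 + 15 + 21 + 19 + 41 + 35 = 157.
The next 22 draws are then forced to be M8, giving 157 + 22 = 179.

179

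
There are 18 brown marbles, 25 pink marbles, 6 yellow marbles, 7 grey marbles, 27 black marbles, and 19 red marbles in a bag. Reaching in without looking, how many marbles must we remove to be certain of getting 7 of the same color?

37

The worst case takes 6 marbles of each color without reaching 7 of any: 6 × 6 = 36.
The next marble must bring some color to 7, so 36 + 1 = 37.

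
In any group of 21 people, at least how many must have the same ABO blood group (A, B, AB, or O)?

6

The 21 people fall into 4 ABO blood groups.
If each of the 4 ABO blood groups held at most 5, the total would be at most 4 × 5 = 20 < 21, a contradiction.
So at least one holds ⌈21/4⌉ = 6.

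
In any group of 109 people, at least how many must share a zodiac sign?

There are 12 zodiac signs, which serve as the pigeonholes.
If each of the 12 zodiac signs held at most 9, the total would be at most 12 × 9 = 108 < 109, a contradiction.
So at least one holds ⌈109/12⌉ = 10.

10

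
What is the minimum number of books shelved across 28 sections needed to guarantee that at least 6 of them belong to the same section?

There are 28 sections acting as pigeonholes.
With 28 × 5 = 140 books we could place exactly 5 in each, with no class reaching 6.
One more forces some class to hold 6, so 140 + 1 = 141.

141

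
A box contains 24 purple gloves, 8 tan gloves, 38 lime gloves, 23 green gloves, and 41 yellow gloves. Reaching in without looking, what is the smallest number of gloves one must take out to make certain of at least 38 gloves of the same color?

In the worst case we take at most 37 of each color, but all 24 purple, all 8 tan, and all 23 green (fewer than 37), giving 24 + 8 + 37 + 23 + 37 = 129.
One more glove then forces some color to 38, so 129 + 1 = 130.

130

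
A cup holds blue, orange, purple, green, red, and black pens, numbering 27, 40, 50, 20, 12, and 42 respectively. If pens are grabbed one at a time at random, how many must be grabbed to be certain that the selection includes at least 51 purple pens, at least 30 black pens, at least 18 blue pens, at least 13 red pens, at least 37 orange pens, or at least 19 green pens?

163

The worst case stops just short of every target: 17 blue, 36 orange, 50 purple, 18 green, 12 red, 29 black — 17 + 36 + 50 + 18 + 12 + 29 = 162 pens.
One more pen must push some ink color to its target, so 162 + 1 = 163.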